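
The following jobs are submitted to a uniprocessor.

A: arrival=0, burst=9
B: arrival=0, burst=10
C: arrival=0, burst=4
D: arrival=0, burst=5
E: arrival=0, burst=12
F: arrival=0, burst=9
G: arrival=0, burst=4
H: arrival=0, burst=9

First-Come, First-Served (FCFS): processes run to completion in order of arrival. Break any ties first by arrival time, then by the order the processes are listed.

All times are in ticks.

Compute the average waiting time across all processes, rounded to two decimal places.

Gantt: | A 0-9 | B 9-19 | C 19-23 | D 23-28 | E 28-40 | F 40-49 | G 49-53 | H 53-62 |
Completion: A=9  B=19  C=23  D=28  E=40  F=49  G=53  H=62
Turnaround (C−A): A=9  B=19  C=23  D=28  E=40  F=49  G=53  H=62
Waiting times: A=0, B=9, C=19, D=23, E=28, F=40, G=49, H=53
Average waiting = (0+9+19+23+28+40+49+53) / 8 = 221/8 = 27.63

27.63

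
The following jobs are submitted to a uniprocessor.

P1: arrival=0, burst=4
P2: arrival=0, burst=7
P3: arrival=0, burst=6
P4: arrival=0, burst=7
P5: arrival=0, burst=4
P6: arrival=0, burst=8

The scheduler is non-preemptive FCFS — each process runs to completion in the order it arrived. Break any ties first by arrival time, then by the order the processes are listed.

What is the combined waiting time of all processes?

84

Gantt: | P1 0-4 | P2 4-11 | P3 11-17 | P4 17-24 | P5 24-28 | P6 28-36 |
Completion: P1=4  P2=11  P3=17  P4=24  P5=28  P6=36
Turnaround (C−A): P1=4  P2=11  P3=17  P4=24  P5=28  P6=36
Waiting = turnaround − burst: P1=0, P2=4, P3=11, P4=17, P5=24, P6=28
Total waiting = 0 + 4 + 11 + 17 + 24 + 28 = 84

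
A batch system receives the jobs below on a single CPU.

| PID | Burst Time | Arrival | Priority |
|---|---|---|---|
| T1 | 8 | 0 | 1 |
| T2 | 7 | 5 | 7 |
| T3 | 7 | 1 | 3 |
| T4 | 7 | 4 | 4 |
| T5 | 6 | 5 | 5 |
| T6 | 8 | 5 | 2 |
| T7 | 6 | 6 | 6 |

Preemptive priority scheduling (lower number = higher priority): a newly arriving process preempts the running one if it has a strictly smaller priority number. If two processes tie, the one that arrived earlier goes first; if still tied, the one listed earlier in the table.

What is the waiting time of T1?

0

Timeline: | T1 0-8 | T6 8-16 | T3 16-23 | T4 23-30 | T5 30-36 | T7 36-42 | T2 42-49 |
Completion: T1=8  T2=49  T3=23  T4=30  T5=36  T6=16  T7=42
Waiting(T1) = turnaround − burst = 8 − 8 = 0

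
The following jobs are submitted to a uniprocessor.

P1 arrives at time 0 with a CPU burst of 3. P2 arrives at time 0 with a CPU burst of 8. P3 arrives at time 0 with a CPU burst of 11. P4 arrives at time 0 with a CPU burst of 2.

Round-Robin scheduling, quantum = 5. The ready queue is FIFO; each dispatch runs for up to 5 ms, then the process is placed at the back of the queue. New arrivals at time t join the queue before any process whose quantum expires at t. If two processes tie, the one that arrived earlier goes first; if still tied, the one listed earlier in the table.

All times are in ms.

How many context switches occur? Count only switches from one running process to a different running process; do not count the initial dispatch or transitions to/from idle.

5

Timeline: | P1 0-3 | P2 3-8 | P3 8-13 | P4 13-15 | P2 15-18 | P3 18-24 |
Completion: P1=3  P2=18  P3=24  P4=15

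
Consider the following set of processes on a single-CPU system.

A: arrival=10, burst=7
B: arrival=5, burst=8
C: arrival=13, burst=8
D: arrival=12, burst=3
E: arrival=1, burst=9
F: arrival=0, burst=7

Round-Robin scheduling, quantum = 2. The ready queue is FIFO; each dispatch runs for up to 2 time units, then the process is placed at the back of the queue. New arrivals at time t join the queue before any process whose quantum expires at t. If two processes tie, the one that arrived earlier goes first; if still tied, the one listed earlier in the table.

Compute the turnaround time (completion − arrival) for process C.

Gantt: | F 0-2 | E 2-4 | F 4-6 | E 6-8 | B 8-10 | F 10-12 | E 12-14 | A 14-16 | B 16-18 | D 18-20 | F 20-21 | C 21-23 | E 23-25 | A 25-27 | B 27-29 | D 29-30 | C 30-32 | E 32-33 | A 33-35 | B 35-37 | C 37-39 | A 39-40 | C 40-42 |
Completion: A=40  B=37  C=42  D=30  E=33  F=21
Turnaround(C) = completion − arrival = 42 − 13 = 29

29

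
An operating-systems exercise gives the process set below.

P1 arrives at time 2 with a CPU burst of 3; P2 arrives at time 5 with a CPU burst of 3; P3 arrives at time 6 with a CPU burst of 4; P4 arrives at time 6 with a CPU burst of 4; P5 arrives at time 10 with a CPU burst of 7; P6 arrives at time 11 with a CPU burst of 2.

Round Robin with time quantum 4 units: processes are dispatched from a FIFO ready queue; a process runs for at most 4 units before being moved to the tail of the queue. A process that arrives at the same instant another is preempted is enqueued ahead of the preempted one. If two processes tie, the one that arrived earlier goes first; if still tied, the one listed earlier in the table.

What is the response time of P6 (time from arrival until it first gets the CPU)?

Timeline: | idle 0-2 | P1 2-5 | P2 5-8 | P3 8-12 | P4 12-16 | P5 16-20 | P6 20-22 | P5 22-25 |
Completion: P1=5  P2=8  P3=12  P4=16  P5=25  P6=22
Turnaround (C−A): P1=3  P2=3  P3=6  P4=10  P5=15  P6=11
Response(P6) = first start − arrival = 20 − 11 = 9

9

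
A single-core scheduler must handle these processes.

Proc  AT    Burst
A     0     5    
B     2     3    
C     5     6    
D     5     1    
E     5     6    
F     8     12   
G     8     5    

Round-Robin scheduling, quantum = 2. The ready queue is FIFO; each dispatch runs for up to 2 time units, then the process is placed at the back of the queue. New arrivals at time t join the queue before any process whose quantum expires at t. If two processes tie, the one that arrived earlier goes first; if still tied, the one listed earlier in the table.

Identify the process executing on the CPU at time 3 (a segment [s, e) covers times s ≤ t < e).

B

Schedule: | A 0-2 | B 2-4 | A 4-6 | B 6-7 | C 7-9 | D 9-10 | E 10-12 | A 12-13 | F 13-15 | G 15-17 | C 17-19 | E 19-21 | F 21-23 | G 23-25 | C 25-27 | E 27-29 | F 29-31 | G 31-32 | F 32-38 |
Completion: A=13  B=7  C=27  D=10  E=29  F=38  G=32
Turnaround (C−A): A=13  B=5  C=22  D=5  E=24  F=30  G=24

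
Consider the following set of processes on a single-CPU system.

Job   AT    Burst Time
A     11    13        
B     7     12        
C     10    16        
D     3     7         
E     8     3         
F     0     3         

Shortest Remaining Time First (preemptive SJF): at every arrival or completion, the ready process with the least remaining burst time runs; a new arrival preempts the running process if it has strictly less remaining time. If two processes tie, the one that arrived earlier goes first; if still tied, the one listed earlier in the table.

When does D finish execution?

10

Gantt: | F 0-3 | D 3-10 | E 10-13 | B 13-25 | A 25-38 | C 38-54 |
Completion: A=38  B=25  C=54  D=10  E=13  F=3
Turnaround (C−A): A=27  B=18  C=44  D=7  E=5  F=3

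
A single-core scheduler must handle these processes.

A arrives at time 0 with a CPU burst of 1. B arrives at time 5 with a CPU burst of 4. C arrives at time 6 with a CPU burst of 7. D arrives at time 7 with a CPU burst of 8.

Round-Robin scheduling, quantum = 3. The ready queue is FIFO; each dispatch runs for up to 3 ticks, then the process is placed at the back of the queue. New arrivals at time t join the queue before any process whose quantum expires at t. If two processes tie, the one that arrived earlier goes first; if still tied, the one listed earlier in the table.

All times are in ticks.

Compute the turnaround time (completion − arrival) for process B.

Schedule: | A 0-1 | idle 1-5 | B 5-8 | C 8-11 | D 11-14 | B 14-15 | C 15-18 | D 18-21 | C 21-22 | D 22-24 |
Completion: A=1  B=15  C=22  D=24
Turnaround(B) = completion − arrival = 15 − 5 = 10

10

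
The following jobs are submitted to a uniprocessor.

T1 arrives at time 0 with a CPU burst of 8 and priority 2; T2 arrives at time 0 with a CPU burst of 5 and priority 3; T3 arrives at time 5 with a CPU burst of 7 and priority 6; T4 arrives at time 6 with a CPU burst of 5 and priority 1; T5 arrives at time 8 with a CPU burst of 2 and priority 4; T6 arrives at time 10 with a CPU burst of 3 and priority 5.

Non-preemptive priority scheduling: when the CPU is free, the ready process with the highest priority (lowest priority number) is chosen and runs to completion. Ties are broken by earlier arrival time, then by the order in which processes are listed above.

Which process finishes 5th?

Gantt: | T1 0-8 | T4 8-13 | T2 13-18 | T5 18-20 | T6 20-23 | T3 23-30 |
Completion: T1=8  T2=18  T3=30  T4=13  T5=20  T6=23
Finish order: T1 → T4 → T2 → T5 → T6 → T3

T6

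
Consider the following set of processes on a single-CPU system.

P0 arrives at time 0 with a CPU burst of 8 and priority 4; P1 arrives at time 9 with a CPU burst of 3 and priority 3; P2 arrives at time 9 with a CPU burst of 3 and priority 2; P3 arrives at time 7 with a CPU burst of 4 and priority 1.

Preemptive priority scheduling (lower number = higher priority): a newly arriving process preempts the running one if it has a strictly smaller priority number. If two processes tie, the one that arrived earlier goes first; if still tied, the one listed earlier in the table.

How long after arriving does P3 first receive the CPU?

Gantt: | P0 0-7 | P3 7-11 | P2 11-14 | P1 14-17 | P0 17-18 |
Completion: P0=18  P1=17  P2=14  P3=11
Response(P3) = first start − arrival = 7 − 7 = 0

0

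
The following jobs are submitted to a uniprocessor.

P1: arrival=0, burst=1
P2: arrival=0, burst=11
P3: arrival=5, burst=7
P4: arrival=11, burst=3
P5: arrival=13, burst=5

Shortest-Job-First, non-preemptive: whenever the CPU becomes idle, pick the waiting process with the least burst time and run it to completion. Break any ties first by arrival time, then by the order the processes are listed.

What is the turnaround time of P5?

7

Timeline: | P1 0-1 | P2 1-12 | P4 12-15 | P5 15-20 | P3 20-27 |
Completion: P1=1  P2=12  P3=27  P4=15  P5=20
Turnaround(P5) = completion − arrival = 20 − 13 = 7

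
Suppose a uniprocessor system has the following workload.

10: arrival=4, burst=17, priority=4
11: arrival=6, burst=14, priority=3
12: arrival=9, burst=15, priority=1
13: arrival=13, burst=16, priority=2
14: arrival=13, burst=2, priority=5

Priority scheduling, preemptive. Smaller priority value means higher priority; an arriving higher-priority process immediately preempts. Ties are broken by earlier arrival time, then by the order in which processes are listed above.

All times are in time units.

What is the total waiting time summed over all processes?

Schedule: | idle 0-4 | 10 4-6 | 11 6-9 | 12 9-24 | 13 24-40 | 11 40-51 | 10 51-66 | 14 66-68 |
Completion: 10=66  11=51  12=24  13=40  14=68
Waiting = turnaround − burst: 10=45, 11=31, 12=0, 13=11, 14=53
Total waiting = 45 + 31 + 0 + 11 + 53 = 140

140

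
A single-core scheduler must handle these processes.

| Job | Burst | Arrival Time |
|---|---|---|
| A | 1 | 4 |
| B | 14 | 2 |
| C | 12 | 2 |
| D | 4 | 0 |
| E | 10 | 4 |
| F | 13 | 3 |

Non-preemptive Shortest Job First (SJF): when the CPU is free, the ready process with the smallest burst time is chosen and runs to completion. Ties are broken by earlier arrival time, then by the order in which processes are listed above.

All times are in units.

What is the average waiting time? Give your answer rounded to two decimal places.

Gantt: | D 0-4 | A 4-5 | E 5-15 | C 15-27 | F 27-40 | B 40-54 |
Completion: A=5  B=54  C=27  D=4  E=15  F=40
Turnaround (C−A): A=1  B=52  C=25  D=4  E=11  F=37
Waiting times: A=0, B=38, C=13, D=0, E=1, F=24
Average waiting = (0+38+13+0+1+24) / 6 = 76/6 = 12.67

12.67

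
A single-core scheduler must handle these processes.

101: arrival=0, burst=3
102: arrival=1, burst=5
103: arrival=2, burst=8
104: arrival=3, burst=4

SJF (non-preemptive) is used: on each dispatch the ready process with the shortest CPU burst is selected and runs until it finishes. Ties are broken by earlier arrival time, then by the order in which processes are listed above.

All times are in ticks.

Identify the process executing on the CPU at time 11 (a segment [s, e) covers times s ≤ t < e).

Schedule: | 101 0-3 | 104 3-7 | 102 7-12 | 103 12-20 |
Completion: 101=3  102=12  103=20  104=7

102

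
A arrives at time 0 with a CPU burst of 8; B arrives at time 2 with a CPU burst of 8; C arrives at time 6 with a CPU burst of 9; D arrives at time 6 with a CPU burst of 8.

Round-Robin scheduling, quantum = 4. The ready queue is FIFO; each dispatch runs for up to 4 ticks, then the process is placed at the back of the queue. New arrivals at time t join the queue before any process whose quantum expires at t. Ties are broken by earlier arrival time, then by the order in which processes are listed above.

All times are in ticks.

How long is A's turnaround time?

12

Schedule: | A 0-4 | B 4-8 | A 8-12 | C 12-16 | D 16-20 | B 20-24 | C 24-28 | D 28-32 | C 32-33 |
Completion: A=12  B=24  C=33  D=32
Turnaround (C−A): A=12  B=22  C=27  D=26
Turnaround(A) = completion − arrival = 12 − 0 = 12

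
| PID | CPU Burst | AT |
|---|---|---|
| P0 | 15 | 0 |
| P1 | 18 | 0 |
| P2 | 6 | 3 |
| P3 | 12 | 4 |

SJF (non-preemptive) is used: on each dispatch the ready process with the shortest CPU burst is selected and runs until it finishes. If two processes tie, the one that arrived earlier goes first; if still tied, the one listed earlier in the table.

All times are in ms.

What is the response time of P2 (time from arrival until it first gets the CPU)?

12

Gantt: | P0 0-15 | P2 15-21 | P3 21-33 | P1 33-51 |
Completion: P0=15  P1=51  P2=21  P3=33
Turnaround (C−A): P0=15  P1=51  P2=18  P3=29
Response(P2) = first start − arrival = 15 − 3 = 12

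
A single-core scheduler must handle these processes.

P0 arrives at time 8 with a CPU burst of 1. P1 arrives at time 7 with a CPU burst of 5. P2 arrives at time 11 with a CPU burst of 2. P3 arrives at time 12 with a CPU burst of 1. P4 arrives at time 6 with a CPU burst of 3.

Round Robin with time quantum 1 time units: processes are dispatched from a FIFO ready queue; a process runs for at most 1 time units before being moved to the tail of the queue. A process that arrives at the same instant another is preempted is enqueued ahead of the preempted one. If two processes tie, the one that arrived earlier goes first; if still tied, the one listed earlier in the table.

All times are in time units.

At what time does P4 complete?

Timeline: | idle 0-6 | P4 6-7 | P1 7-8 | P4 8-9 | P0 9-10 | P1 10-11 | P4 11-12 | P2 12-13 | P1 13-14 | P3 14-15 | P2 15-16 | P1 16-18 |
Completion: P0=10  P1=18  P2=16  P3=15  P4=12
Turnaround (C−A): P0=2  P1=11  P2=5  P3=3  P4=6

12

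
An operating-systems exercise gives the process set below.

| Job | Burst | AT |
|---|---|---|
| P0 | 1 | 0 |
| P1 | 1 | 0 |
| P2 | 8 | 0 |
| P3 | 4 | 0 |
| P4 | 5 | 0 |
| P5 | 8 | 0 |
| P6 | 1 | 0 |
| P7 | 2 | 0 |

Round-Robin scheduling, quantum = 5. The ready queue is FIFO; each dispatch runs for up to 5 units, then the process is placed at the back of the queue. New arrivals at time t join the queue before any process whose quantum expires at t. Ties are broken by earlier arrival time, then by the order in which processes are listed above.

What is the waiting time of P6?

21

Timeline: | P0 0-1 | P1 1-2 | P2 2-7 | P3 7-11 | P4 11-16 | P5 16-21 | P6 21-22 | P7 22-24 | P2 24-27 | P5 27-30 |
Completion: P0=1  P1=2  P2=27  P3=11  P4=16  P5=30  P6=22  P7=24
Waiting(P6) = turnaround − burst = 22 − 1 = 21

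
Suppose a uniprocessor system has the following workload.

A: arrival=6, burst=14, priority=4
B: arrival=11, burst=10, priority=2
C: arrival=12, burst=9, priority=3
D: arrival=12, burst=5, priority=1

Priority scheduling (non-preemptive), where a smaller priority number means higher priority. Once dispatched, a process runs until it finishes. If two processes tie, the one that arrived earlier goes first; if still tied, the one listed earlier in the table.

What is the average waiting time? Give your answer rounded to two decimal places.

Gantt: | idle 0-6 | A 6-20 | D 20-25 | B 25-35 | C 35-44 |
Completion: A=20  B=35  C=44  D=25
Turnaround (C−A): A=14  B=24  C=32  D=13
Waiting times: A=0, B=14, C=23, D=8
Average waiting = (0+14+23+8) / 4 = 45/4 = 11.25

11.25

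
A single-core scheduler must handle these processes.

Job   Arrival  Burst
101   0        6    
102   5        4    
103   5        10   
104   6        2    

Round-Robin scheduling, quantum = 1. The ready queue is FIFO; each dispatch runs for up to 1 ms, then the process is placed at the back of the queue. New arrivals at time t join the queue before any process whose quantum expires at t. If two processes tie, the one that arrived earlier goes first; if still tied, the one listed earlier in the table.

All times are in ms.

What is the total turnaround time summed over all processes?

41

Timeline: | 101 0-5 | 102 5-6 | 103 6-7 | 101 7-8 | 104 8-9 | 102 9-10 | 103 10-11 | 104 11-12 | 102 12-13 | 103 13-14 | 102 14-15 | 103 15-22 |
Completion: 101=8  102=15  103=22  104=12
Turnaround (C−A): 101=8  102=10  103=17  104=6
Turnaround = completion − arrival: 101=8, 102=10, 103=17, 104=6
Total turnaround = 8 + 10 + 17 + 6 = 41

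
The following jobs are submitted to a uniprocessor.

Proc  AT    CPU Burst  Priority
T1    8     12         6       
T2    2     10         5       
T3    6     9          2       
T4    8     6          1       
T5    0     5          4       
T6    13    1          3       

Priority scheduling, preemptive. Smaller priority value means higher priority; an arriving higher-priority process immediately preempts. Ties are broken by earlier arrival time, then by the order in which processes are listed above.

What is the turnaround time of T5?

5

Timeline: | T5 0-5 | T2 5-6 | T3 6-8 | T4 8-14 | T3 14-21 | T6 21-22 | T2 22-31 | T1 31-43 |
Completion: T1=43  T2=31  T3=21  T4=14  T5=5  T6=22
Turnaround(T5) = completion − arrival = 5 − 0 = 5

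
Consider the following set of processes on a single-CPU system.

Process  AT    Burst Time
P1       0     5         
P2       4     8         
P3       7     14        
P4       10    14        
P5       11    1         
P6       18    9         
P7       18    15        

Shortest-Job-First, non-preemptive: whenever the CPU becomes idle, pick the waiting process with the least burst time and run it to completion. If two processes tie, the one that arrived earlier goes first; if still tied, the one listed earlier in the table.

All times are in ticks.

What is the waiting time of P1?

Gantt: | P1 0-5 | P2 5-13 | P5 13-14 | P3 14-28 | P6 28-37 | P4 37-51 | P7 51-66 |
Completion: P1=5  P2=13  P3=28  P4=51  P5=14  P6=37  P7=66
Turnaround (C−A): P1=5  P2=9  P3=21  P4=41  P5=3  P6=19  P7=48
Waiting(P1) = turnaround − burst = 5 − 5 = 0

0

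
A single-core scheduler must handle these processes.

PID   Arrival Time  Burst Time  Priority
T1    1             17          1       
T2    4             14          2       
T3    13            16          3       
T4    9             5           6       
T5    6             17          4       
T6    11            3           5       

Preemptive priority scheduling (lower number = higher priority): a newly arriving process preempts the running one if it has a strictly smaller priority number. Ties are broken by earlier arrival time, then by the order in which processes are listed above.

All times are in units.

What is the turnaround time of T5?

Timeline: | idle 0-1 | T1 1-18 | T2 18-32 | T3 32-48 | T5 48-65 | T6 65-68 | T4 68-73 |
Completion: T1=18  T2=32  T3=48  T4=73  T5=65  T6=68
Turnaround (C−A): T1=17  T2=28  T3=35  T4=64  T5=59  T6=57
Turnaround(T5) = completion − arrival = 65 − 6 = 59

59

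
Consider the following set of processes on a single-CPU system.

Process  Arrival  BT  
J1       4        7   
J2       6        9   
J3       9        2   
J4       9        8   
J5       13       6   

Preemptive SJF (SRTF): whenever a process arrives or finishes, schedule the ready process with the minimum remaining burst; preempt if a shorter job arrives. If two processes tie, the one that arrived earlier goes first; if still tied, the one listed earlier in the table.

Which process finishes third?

J5

Timeline: | idle 0-4 | J1 4-11 | J3 11-13 | J5 13-19 | J4 19-27 | J2 27-36 |
Completion: J1=11  J2=36  J3=13  J4=27  J5=19
Finish order: J1 → J3 → J5 → J4 → J2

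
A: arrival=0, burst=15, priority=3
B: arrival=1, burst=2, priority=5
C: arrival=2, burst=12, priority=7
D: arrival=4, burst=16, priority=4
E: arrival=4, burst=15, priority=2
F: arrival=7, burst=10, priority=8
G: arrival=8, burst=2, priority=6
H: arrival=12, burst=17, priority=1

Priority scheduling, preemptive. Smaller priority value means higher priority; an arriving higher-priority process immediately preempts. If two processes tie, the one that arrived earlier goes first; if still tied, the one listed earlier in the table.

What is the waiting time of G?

Gantt: | A 0-4 | E 4-12 | H 12-29 | E 29-36 | A 36-47 | D 47-63 | B 63-65 | G 65-67 | C 67-79 | F 79-89 |
Completion: A=47  B=65  C=79  D=63  E=36  F=89  G=67  H=29
Waiting(G) = turnaround − burst = 59 − 2 = 57

57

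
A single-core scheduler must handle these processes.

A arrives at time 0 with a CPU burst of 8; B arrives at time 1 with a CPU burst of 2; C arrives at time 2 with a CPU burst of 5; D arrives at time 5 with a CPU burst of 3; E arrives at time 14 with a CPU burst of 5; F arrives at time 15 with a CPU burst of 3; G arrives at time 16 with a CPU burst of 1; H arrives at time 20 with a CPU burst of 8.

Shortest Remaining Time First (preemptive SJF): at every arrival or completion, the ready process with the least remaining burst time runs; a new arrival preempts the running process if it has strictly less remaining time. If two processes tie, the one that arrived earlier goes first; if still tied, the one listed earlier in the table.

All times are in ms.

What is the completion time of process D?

Gantt: | A 0-1 | B 1-3 | C 3-8 | D 8-11 | A 11-16 | G 16-17 | A 17-19 | F 19-22 | E 22-27 | H 27-35 |
Completion: A=19  B=3  C=8  D=11  E=27  F=22  G=17  H=35
Turnaround (C−A): A=19  B=2  C=6  D=6  E=13  F=7  G=1  H=15

11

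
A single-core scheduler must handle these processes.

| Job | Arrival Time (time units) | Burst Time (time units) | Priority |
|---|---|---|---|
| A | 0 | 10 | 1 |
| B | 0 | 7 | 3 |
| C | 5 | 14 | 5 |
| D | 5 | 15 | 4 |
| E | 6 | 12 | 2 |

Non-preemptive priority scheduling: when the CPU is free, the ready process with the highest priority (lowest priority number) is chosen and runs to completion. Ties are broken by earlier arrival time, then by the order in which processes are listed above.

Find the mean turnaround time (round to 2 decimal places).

Timeline: | A 0-10 | E 10-22 | B 22-29 | D 29-44 | C 44-58 |
Completion: A=10  B=29  C=58  D=44  E=22
Turnaround (C−A): A=10  B=29  C=53  D=39  E=16
Turnaround times: A=10, B=29, C=53, D=39, E=16
Average turnaround = (10+29+53+39+16) / 5 = 147/5 = 29.40

29.40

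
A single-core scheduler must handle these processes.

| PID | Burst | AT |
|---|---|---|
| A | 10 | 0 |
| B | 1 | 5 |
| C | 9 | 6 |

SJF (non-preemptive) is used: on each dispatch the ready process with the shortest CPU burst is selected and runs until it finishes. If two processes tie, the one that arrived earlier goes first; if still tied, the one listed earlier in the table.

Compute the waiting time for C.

Timeline: | A 0-10 | B 10-11 | C 11-20 |
Completion: A=10  B=11  C=20
Turnaround (C−A): A=10  B=6  C=14
Waiting(C) = turnaround − burst = 14 − 9 = 5

5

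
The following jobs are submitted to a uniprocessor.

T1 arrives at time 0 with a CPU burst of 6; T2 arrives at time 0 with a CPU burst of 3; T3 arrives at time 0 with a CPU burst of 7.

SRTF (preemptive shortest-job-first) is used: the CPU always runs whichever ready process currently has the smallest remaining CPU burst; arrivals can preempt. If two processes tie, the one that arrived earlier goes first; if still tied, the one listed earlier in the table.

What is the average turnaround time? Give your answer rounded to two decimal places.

Schedule: | T2 0-3 | T1 3-9 | T3 9-16 |
Completion: T1=9  T2=3  T3=16
Turnaround times: T1=9, T2=3, T3=16
Average turnaround = (9+3+16) / 3 = 28/3 = 9.33

9.33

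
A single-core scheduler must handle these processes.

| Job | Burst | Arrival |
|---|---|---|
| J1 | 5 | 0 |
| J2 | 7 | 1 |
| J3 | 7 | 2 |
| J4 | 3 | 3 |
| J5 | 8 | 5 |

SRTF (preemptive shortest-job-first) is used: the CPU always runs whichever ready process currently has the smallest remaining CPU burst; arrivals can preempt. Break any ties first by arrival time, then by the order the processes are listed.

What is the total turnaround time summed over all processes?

69

Schedule: | J1 0-5 | J4 5-8 | J2 8-15 | J3 15-22 | J5 22-30 |
Completion: J1=5  J2=15  J3=22  J4=8  J5=30
Turnaround (C−A): J1=5  J2=14  J3=20  J4=5  J5=25
Turnaround = completion − arrival: J1=5, J2=14, J3=20, J4=5, J5=25
Total turnaround = 5 + 14 + 20 + 5 + 25 = 69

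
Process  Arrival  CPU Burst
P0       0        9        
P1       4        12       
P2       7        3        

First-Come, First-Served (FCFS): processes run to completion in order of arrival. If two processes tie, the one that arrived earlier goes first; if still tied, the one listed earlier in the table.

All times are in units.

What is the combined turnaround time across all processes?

43

Gantt: | P0 0-9 | P1 9-21 | P2 21-24 |
Completion: P0=9  P1=21  P2=24
Turnaround (C−A): P0=9  P1=17  P2=17
Turnaround = completion − arrival: P0=9, P1=17, P2=17
Total turnaround = 9 + 17 + 17 = 43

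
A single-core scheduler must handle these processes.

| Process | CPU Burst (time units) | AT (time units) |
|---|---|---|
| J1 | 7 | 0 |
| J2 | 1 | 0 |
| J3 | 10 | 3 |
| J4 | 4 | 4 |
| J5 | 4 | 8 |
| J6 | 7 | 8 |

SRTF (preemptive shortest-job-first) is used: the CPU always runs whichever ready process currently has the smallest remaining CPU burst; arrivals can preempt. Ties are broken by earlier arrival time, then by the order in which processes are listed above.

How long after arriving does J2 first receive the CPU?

0

Schedule: | J2 0-1 | J1 1-8 | J4 8-12 | J5 12-16 | J6 16-23 | J3 23-33 |
Completion: J1=8  J2=1  J3=33  J4=12  J5=16  J6=23
Response(J2) = first start − arrival = 0 − 0 = 0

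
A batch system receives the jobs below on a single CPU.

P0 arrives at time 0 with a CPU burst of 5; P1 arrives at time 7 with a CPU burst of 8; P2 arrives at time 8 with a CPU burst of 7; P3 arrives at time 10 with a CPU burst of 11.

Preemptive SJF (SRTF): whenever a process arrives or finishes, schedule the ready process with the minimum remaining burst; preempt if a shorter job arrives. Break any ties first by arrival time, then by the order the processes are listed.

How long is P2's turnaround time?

Timeline: | P0 0-5 | idle 5-7 | P1 7-15 | P2 15-22 | P3 22-33 |
Completion: P0=5  P1=15  P2=22  P3=33
Turnaround(P2) = completion − arrival = 22 − 8 = 14

14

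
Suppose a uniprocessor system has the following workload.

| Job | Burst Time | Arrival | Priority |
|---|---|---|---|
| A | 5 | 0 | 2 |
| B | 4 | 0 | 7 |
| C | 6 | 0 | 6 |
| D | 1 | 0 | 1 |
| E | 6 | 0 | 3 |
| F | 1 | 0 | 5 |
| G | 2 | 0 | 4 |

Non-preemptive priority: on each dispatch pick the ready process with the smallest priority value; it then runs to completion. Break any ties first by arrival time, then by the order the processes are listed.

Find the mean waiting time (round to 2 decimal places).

9.86

Timeline: | D 0-1 | A 1-6 | E 6-12 | G 12-14 | F 14-15 | C 15-21 | B 21-25 |
Completion: A=6  B=25  C=21  D=1  E=12  F=15  G=14
Turnaround (C−A): A=6  B=25  C=21  D=1  E=12  F=15  G=14
Waiting times: A=1, B=21, C=15, D=0, E=6, F=14, G=12
Average waiting = (1+21+15+0+6+14+12) / 7 = 69/7 = 9.86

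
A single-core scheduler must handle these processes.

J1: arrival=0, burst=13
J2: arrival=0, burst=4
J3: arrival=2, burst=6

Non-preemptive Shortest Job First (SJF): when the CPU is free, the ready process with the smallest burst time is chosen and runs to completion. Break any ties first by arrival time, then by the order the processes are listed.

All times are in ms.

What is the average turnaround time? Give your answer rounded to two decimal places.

11.67

Schedule: | J2 0-4 | J3 4-10 | J1 10-23 |
Completion: J1=23  J2=4  J3=10
Turnaround times: J1=23, J2=4, J3=8
Average turnaround = (23+4+8) / 3 = 35/3 = 11.67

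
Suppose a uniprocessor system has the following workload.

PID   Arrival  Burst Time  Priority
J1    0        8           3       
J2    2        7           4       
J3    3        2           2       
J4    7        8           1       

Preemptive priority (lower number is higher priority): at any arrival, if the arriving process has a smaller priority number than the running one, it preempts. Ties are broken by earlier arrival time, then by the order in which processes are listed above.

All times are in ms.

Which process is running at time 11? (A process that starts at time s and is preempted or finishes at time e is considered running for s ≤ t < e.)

Gantt: | J1 0-3 | J3 3-5 | J1 5-7 | J4 7-15 | J1 15-18 | J2 18-25 |
Completion: J1=18  J2=25  J3=5  J4=15

J4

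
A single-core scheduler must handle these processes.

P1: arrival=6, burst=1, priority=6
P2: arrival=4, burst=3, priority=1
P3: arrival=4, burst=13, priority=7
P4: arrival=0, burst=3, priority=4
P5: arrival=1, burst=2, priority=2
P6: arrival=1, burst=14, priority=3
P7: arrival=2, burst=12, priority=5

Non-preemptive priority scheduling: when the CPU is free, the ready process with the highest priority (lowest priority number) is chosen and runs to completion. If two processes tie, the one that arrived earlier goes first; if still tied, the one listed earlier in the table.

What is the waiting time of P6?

7

Timeline: | P4 0-3 | P5 3-5 | P2 5-8 | P6 8-22 | P7 22-34 | P1 34-35 | P3 35-48 |
Completion: P1=35  P2=8  P3=48  P4=3  P5=5  P6=22  P7=34
Turnaround (C−A): P1=29  P2=4  P3=44  P4=3  P5=4  P6=21  P7=32
Waiting(P6) = turnaround − burst = 21 − 14 = 7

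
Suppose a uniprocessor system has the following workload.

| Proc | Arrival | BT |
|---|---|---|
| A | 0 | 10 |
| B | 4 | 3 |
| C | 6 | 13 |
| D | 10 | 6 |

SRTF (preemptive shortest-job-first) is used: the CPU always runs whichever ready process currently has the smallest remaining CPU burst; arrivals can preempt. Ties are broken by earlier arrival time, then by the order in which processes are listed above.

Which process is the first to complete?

Timeline: | A 0-4 | B 4-7 | A 7-13 | D 13-19 | C 19-32 |
Completion: A=13  B=7  C=32  D=19
Finish order: B → A → D → C

B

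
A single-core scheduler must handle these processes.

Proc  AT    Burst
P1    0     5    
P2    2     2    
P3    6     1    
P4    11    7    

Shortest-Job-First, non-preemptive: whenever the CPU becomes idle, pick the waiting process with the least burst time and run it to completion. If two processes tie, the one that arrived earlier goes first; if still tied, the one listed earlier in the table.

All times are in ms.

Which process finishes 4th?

Gantt: | P1 0-5 | P2 5-7 | P3 7-8 | idle 8-11 | P4 11-18 |
Completion: P1=5  P2=7  P3=8  P4=18
Finish order: P1 → P2 → P3 → P4

P4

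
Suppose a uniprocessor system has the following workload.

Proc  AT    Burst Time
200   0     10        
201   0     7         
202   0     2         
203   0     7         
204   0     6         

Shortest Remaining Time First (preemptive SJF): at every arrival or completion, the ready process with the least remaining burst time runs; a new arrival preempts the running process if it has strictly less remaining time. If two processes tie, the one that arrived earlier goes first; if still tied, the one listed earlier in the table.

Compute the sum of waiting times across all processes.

Schedule: | 202 0-2 | 204 2-8 | 201 8-15 | 203 15-22 | 200 22-32 |
Completion: 200=32  201=15  202=2  203=22  204=8
Turnaround (C−A): 200=32  201=15  202=2  203=22  204=8
Waiting = turnaround − burst: 200=22, 201=8, 202=0, 203=15, 204=2
Total waiting = 22 + 8 + 0 + 15 + 2 = 47

47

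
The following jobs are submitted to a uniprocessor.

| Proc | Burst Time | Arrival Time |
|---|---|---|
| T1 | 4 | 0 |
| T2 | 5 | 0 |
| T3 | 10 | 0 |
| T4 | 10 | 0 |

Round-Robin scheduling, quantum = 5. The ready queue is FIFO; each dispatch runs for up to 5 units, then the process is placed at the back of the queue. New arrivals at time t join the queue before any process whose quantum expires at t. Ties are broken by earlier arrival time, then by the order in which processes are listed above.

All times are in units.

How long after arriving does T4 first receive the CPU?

Gantt: | T1 0-4 | T2 4-9 | T3 9-14 | T4 14-19 | T3 19-24 | T4 24-29 |
Completion: T1=4  T2=9  T3=24  T4=29
Turnaround (C−A): T1=4  T2=9  T3=24  T4=29
Response(T4) = first start − arrival = 14 − 0 = 14

14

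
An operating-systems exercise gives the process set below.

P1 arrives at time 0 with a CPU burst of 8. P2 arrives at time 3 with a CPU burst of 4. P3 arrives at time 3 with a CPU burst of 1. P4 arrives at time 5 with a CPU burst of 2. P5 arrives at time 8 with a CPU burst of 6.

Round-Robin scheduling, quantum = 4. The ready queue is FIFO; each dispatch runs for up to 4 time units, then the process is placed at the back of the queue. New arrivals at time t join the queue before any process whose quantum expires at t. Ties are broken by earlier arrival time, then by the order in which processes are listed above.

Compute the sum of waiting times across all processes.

Schedule: | P1 0-4 | P2 4-8 | P3 8-9 | P1 9-13 | P4 13-15 | P5 15-21 |
Completion: P1=13  P2=8  P3=9  P4=15  P5=21
Waiting = turnaround − burst: P1=5, P2=1, P3=5, P4=8, P5=7
Total waiting = 5 + 1 + 5 + 8 + 7 = 26

26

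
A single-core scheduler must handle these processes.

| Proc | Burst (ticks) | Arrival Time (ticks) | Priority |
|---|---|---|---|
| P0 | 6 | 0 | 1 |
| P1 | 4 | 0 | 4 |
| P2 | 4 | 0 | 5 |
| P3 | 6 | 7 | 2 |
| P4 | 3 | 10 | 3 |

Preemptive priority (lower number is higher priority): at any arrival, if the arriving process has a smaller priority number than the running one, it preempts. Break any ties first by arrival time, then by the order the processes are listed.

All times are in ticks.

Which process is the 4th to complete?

P1

Gantt: | P0 0-6 | P1 6-7 | P3 7-13 | P4 13-16 | P1 16-19 | P2 19-23 |
Completion: P0=6  P1=19  P2=23  P3=13  P4=16
Turnaround (C−A): P0=6  P1=19  P2=23  P3=6  P4=6
Finish order: P0 → P3 → P4 → P1 → P2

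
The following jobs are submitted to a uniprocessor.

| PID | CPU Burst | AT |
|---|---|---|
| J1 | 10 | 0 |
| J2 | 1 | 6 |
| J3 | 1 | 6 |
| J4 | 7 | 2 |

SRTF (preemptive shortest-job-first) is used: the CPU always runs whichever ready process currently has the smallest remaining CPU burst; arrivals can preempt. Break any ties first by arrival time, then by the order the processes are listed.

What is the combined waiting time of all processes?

Timeline: | J1 0-2 | J4 2-6 | J2 6-7 | J3 7-8 | J4 8-11 | J1 11-19 |
Completion: J1=19  J2=7  J3=8  J4=11
Waiting = turnaround − burst: J1=9, J2=0, J3=1, J4=2
Total waiting = 9 + 0 + 1 + 2 = 12

12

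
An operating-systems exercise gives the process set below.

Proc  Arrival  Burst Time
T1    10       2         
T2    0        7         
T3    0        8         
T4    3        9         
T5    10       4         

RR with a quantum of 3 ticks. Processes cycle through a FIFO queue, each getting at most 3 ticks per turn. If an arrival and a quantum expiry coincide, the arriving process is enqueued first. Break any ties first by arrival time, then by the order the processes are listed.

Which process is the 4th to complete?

T4

Timeline: | T2 0-3 | T3 3-6 | T4 6-9 | T2 9-12 | T3 12-15 | T4 15-18 | T1 18-20 | T5 20-23 | T2 23-24 | T3 24-26 | T4 26-29 | T5 29-30 |
Completion: T1=20  T2=24  T3=26  T4=29  T5=30
Finish order: T1 → T2 → T3 → T4 → T5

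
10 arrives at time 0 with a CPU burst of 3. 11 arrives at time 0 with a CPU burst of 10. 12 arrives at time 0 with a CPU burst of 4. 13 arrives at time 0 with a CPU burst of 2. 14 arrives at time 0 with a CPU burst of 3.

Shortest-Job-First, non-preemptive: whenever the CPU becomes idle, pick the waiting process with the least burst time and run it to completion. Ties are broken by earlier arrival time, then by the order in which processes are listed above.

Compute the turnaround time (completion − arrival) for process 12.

Schedule: | 13 0-2 | 10 2-5 | 14 5-8 | 12 8-12 | 11 12-22 |
Completion: 10=5  11=22  12=12  13=2  14=8
Turnaround(12) = completion − arrival = 12 − 0 = 12

12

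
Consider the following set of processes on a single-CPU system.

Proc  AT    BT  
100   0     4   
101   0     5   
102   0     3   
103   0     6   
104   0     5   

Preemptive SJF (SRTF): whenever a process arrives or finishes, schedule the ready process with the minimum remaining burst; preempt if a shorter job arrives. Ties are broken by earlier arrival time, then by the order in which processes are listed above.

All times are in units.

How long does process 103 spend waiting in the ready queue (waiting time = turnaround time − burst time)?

17

Schedule: | 102 0-3 | 100 3-7 | 101 7-12 | 104 12-17 | 103 17-23 |
Completion: 100=7  101=12  102=3  103=23  104=17
Turnaround (C−A): 100=7  101=12  102=3  103=23  104=17
Waiting(103) = turnaround − burst = 23 − 6 = 17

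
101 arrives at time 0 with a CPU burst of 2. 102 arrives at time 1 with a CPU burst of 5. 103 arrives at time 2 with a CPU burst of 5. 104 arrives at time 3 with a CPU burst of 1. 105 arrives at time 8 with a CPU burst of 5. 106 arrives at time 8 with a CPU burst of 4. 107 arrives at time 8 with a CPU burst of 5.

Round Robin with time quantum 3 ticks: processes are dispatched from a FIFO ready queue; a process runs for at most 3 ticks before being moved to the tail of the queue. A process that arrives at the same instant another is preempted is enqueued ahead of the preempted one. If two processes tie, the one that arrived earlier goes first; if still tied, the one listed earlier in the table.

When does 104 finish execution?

9

Schedule: | 101 0-2 | 102 2-5 | 103 5-8 | 104 8-9 | 102 9-11 | 105 11-14 | 106 14-17 | 107 17-20 | 103 20-22 | 105 22-24 | 106 24-25 | 107 25-27 |
Completion: 101=2  102=11  103=22  104=9  105=24  106=25  107=27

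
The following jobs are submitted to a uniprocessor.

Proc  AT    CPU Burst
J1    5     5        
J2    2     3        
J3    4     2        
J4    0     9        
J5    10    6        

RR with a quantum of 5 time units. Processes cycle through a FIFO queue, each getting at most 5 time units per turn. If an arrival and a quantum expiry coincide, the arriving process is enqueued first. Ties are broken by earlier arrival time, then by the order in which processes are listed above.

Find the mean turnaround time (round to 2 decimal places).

Schedule: | J4 0-5 | J2 5-8 | J3 8-10 | J1 10-15 | J4 15-19 | J5 19-25 |
Completion: J1=15  J2=8  J3=10  J4=19  J5=25
Turnaround (C−A): J1=10  J2=6  J3=6  J4=19  J5=15
Turnaround times: J1=10, J2=6, J3=6, J4=19, J5=15
Average turnaround = (10+6+6+19+15) / 5 = 56/5 = 11.20

11.20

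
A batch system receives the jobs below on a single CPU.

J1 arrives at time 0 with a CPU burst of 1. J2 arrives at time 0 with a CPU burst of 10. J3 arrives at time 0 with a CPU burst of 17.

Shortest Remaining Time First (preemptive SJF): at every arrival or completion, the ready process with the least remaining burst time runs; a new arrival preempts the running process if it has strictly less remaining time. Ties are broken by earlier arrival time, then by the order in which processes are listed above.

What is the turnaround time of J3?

Timeline: | J1 0-1 | J2 1-11 | J3 11-28 |
Completion: J1=1  J2=11  J3=28
Turnaround(J3) = completion − arrival = 28 − 0 = 28

28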